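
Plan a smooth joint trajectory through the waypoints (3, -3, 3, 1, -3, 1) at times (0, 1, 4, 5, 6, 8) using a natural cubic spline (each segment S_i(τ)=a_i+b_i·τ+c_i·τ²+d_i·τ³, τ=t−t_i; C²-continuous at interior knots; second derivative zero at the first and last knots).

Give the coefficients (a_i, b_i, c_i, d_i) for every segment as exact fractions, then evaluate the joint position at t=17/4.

  seg 0: a=3 b=-8948/1217 c=0 d=1646/1217
  seg 1: a=-3 b=-4010/1217 c=4938/1217 d=-930/1217
  seg 2: a=3 b=508/1217 c=-3432/1217 d=490/1217
  seg 3: a=1 b=-4886/1217 c=-1962/1217 d=1980/1217
  seg 4: a=-3 b=-2870/1217 c=3978/1217 d=-663/1217
S(17/4) = 114277/38944

Δ: Δ0=-6, Δ1=2, Δ2=-2, Δ3=-4, Δ4=2
row 1: diag=8, rhs=48; c'=3/8, d'=6
row 2: denom=8−3·3/8=55/8; d'=(-24−3·6)/(55/8)=-336/55
row 3: denom=4−1·8/55=212/55; d'=(-12−1·-336/55)/(212/55)=-81/53
row 4: denom=6−1·55/212=1217/212; d'=(36−1·-81/53)/(1217/212)=7956/1217
back: M4=7956/1217
back: M3=-81/53−55/212·7956/1217=-3924/1217
back: M2=-336/55−8/55·-3924/1217=-6864/1217
back: M1=6−3/8·-6864/1217=9876/1217
M: M0=0, M1=9876/1217, M2=-6864/1217, M3=-3924/1217, M4=7956/1217, M5=0
seg 0: a=3, c=M0/2=0, d=(M1−M0)/(6·1)=1646/1217, b=Δ0−h0·(2M0+M1)/6=-8948/1217
seg 1: a=-3, c=M1/2=4938/1217, d=(M2−M1)/(6·3)=-930/1217, b=Δ1−h1·(2M1+M2)/6=-4010/1217
seg 2: a=3, c=M2/2=-3432/1217, d=(M3−M2)/(6·1)=490/1217, b=Δ2−h2·(2M2+M3)/6=508/1217
seg 3: a=1, c=M3/2=-1962/1217, d=(M4−M3)/(6·1)=1980/1217, b=Δ3−h3·(2M3+M4)/6=-4886/1217
seg 4: a=-3, c=M4/2=3978/1217, d=(M5−M4)/(6·2)=-663/1217, b=Δ4−h4·(2M4+M5)/6=-2870/1217
t_q=17/4 → seg 2, τ=1/4; S=3+508/1217·τ+-3432/1217·τ²+490/1217·τ³=114277/38944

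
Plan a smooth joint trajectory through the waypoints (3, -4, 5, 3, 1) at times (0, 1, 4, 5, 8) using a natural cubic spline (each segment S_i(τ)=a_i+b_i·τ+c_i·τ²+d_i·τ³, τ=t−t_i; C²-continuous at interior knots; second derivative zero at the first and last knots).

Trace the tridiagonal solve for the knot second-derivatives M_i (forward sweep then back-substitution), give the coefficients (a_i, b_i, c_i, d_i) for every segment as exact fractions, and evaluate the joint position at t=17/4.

  seg 0: a=3 b=-1889/216 c=0 d=377/216
  seg 1: a=-4 b=-379/108 c=377/72 d=-1987/1944
  seg 2: a=5 b=67/216 c=-107/27 d=119/72
  seg 3: a=3 b=-287/108 c=215/216 d=-215/1944
S(17/4) = 22375/4608

Δ: Δ0=-7, Δ1=3, Δ2=-2, Δ3=-2/3
row 1: diag=8, rhs=60; c'=3/8, d'=15/2
row 2: denom=8−3·3/8=55/8; d'=(-30−3·15/2)/(55/8)=-84/11
row 3: denom=8−1·8/55=432/55; d'=(8−1·-84/11)/(432/55)=215/108
back: M3=215/108
back: M2=-84/11−8/55·215/108=-214/27
back: M1=15/2−3/8·-214/27=377/36
M: M0=0, M1=377/36, M2=-214/27, M3=215/108, M4=0
seg 0: a=3, c=M0/2=0, d=(M1−M0)/(6·1)=377/216, b=Δ0−h0·(2M0+M1)/6=-1889/216
seg 1: a=-4, c=M1/2=377/72, d=(M2−M1)/(6·3)=-1987/1944, b=Δ1−h1·(2M1+M2)/6=-379/108
seg 2: a=5, c=M2/2=-107/27, d=(M3−M2)/(6·1)=119/72, b=Δ2−h2·(2M2+M3)/6=67/216
seg 3: a=3, c=M3/2=215/216, d=(M4−M3)/(6·3)=-215/1944, b=Δ3−h3·(2M3+M4)/6=-287/108
t_q=17/4 → seg 2, τ=1/4; S=5+67/216·τ+-107/27·τ²+119/72·τ³=22375/4608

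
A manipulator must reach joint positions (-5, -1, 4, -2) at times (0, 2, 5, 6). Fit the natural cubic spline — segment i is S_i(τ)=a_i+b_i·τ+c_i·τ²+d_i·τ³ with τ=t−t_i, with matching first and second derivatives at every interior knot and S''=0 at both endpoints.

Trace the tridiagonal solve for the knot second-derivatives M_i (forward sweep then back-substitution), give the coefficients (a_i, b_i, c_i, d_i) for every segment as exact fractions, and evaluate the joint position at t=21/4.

  seg 0: a=-5 b=304/213 c=0 d=61/426
  seg 1: a=-1 b=670/213 c=61/71 d=-32/71
  seg 2: a=4 b=-824/213 c=-227/71 d=227/213
S(21/4) = 12949/4544

Δ: Δ0=2, Δ1=5/3, Δ2=-6
row 1: diag=10, rhs=-2; c'=3/10, d'=-1/5
row 2: denom=8−3·3/10=71/10; d'=(-46−3·-1/5)/(71/10)=-454/71
back: M2=-454/71
back: M1=-1/5−3/10·-454/71=122/71
M: M0=0, M1=122/71, M2=-454/71, M3=0
seg 0: a=-5, c=M0/2=0, d=(M1−M0)/(6·2)=61/426, b=Δ0−h0·(2M0+M1)/6=304/213
seg 1: a=-1, c=M1/2=61/71, d=(M2−M1)/(6·3)=-32/71, b=Δ1−h1·(2M1+M2)/6=670/213
seg 2: a=4, c=M2/2=-227/71, d=(M3−M2)/(6·1)=227/213, b=Δ2−h2·(2M2+M3)/6=-824/213
t_q=21/4 → seg 2, τ=1/4; S=4+-824/213·τ+-227/71·τ²+227/213·τ³=12949/4544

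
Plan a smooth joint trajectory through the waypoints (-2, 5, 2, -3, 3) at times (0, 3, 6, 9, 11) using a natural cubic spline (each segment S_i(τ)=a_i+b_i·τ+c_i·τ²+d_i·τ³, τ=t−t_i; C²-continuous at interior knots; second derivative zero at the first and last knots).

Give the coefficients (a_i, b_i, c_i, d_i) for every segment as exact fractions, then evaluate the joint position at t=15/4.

Δ: Δ0=7/3, Δ1=-1, Δ2=-5/3, Δ3=3
row 1: diag=12, rhs=-20; c'=1/4, d'=-5/3
row 2: denom=12−3·1/4=45/4; d'=(-4−3·-5/3)/(45/4)=4/45
row 3: denom=10−3·4/15=46/5; d'=(28−3·4/45)/(46/5)=208/69
back: M3=208/69
back: M2=4/45−4/15·208/69=-148/207
back: M1=-5/3−1/4·-148/207=-308/207
M: M0=0, M1=-308/207, M2=-148/207, M3=208/69, M4=0
seg 0: a=-2, c=M0/2=0, d=(M1−M0)/(6·3)=-154/1863, b=Δ0−h0·(2M0+M1)/6=637/207
seg 1: a=5, c=M1/2=-154/207, d=(M2−M1)/(6·3)=80/1863, b=Δ1−h1·(2M1+M2)/6=175/207
seg 2: a=2, c=M2/2=-74/207, d=(M3−M2)/(6·3)=386/1863, b=Δ2−h2·(2M2+M3)/6=-509/207
seg 3: a=-3, c=M3/2=104/69, d=(M4−M3)/(6·2)=-52/207, b=Δ3−h3·(2M3+M4)/6=205/207
t_q=15/4 → seg 1, τ=3/4; S=5+175/207·τ+-154/207·τ²+80/1863·τ³=963/184

  seg 0: a=-2 b=637/207 c=0 d=-154/1863
  seg 1: a=5 b=175/207 c=-154/207 d=80/1863
  seg 2: a=2 b=-509/207 c=-74/207 d=386/1863
  seg 3: a=-3 b=205/207 c=104/69 d=-52/207
S(15/4) = 963/184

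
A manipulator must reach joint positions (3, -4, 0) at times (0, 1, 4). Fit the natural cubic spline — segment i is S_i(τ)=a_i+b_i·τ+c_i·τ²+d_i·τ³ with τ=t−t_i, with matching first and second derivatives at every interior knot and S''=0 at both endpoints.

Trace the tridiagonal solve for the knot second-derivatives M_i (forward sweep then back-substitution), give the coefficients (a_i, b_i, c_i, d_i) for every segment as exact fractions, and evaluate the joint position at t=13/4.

Δ: Δ0=-7, Δ1=4/3
row 1: diag=8, rhs=50; c'=3/8, d'=25/4
back: M1=25/4
M: M0=0, M1=25/4, M2=0
seg 0: a=3, c=M0/2=0, d=(M1−M0)/(6·1)=25/24, b=Δ0−h0·(2M0+M1)/6=-193/24
seg 1: a=-4, c=M1/2=25/8, d=(M2−M1)/(6·3)=-25/72, b=Δ1−h1·(2M1+M2)/6=-59/12
t_q=13/4 → seg 1, τ=9/4; S=-4+-59/12·τ+25/8·τ²+-25/72·τ³=-1637/512

  seg 0: a=3 b=-193/24 c=0 d=25/24
  seg 1: a=-4 b=-59/12 c=25/8 d=-25/72
S(13/4) = -1637/512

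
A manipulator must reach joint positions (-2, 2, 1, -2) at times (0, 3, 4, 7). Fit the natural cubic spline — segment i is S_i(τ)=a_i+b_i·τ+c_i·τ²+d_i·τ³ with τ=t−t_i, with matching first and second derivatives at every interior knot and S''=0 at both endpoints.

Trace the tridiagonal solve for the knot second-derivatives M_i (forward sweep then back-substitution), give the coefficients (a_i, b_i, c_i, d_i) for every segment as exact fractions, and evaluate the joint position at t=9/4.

Δ: Δ0=4/3, Δ1=-1, Δ2=-1
row 1: diag=8, rhs=-14; c'=1/8, d'=-7/4
row 2: denom=8−1·1/8=63/8; d'=(0−1·-7/4)/(63/8)=2/9
back: M2=2/9
back: M1=-7/4−1/8·2/9=-16/9
M: M0=0, M1=-16/9, M2=2/9, M3=0
seg 0: a=-2, c=M0/2=0, d=(M1−M0)/(6·3)=-8/81, b=Δ0−h0·(2M0+M1)/6=20/9
seg 1: a=2, c=M1/2=-8/9, d=(M2−M1)/(6·1)=1/3, b=Δ1−h1·(2M1+M2)/6=-4/9
seg 2: a=1, c=M2/2=1/9, d=(M3−M2)/(6·3)=-1/81, b=Δ2−h2·(2M2+M3)/6=-11/9
t_q=9/4 → seg 0, τ=9/4; S=-2+20/9·τ+0·τ²+-8/81·τ³=15/8

  seg 0: a=-2 b=20/9 c=0 d=-8/81
  seg 1: a=2 b=-4/9 c=-8/9 d=1/3
  seg 2: a=1 b=-11/9 c=1/9 d=-1/81
S(9/4) = 15/8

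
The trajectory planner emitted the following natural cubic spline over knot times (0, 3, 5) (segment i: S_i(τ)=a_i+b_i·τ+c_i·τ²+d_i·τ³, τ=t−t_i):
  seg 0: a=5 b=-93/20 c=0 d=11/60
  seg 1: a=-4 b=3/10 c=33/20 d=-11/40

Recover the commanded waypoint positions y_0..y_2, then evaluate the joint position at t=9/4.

y_0=5 y_1=-4 y_2=1
S(9/4) = -4319/1280

y_0 = S_0(0) = a_0 = 5
y_1 = S_1(0) = a_1 = -4
y_2 = S_1(2) = 1
t_q=9/4 is in segment 0 (τ=9/4); S_0(τ)=-4319/1280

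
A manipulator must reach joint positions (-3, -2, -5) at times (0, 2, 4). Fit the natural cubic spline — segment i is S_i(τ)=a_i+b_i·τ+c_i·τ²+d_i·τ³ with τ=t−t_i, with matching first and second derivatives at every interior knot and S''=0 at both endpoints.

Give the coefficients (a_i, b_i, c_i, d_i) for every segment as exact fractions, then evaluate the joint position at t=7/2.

  seg 0: a=-3 b=1 c=0 d=-1/8
  seg 1: a=-2 b=-1/2 c=-3/4 d=1/8
S(7/2) = -257/64

Δ: Δ0=1/2, Δ1=-3/2
row 1: diag=8, rhs=-12; c'=1/4, d'=-3/2
back: M1=-3/2
M: M0=0, M1=-3/2, M2=0
seg 0: a=-3, c=M0/2=0, d=(M1−M0)/(6·2)=-1/8, b=Δ0−h0·(2M0+M1)/6=1
seg 1: a=-2, c=M1/2=-3/4, d=(M2−M1)/(6·2)=1/8, b=Δ1−h1·(2M1+M2)/6=-1/2
t_q=7/2 → seg 1, τ=3/2; S=-2+-1/2·τ+-3/4·τ²+1/8·τ³=-257/64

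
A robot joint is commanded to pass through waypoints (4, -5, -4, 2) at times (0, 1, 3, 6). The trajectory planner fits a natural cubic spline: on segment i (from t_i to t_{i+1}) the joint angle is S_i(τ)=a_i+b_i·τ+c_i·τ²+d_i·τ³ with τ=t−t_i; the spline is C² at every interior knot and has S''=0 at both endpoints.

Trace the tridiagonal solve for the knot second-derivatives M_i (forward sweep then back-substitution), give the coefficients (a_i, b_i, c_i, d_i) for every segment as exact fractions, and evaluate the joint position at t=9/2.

Δ: Δ0=-9, Δ1=1/2, Δ2=2
row 1: diag=6, rhs=57; c'=1/3, d'=19/2
row 2: denom=10−2·1/3=28/3; d'=(9−2·19/2)/(28/3)=-15/14
back: M2=-15/14
back: M1=19/2−1/3·-15/14=69/7
M: M0=0, M1=69/7, M2=-15/14, M3=0
seg 0: a=4, c=M0/2=0, d=(M1−M0)/(6·1)=23/14, b=Δ0−h0·(2M0+M1)/6=-149/14
seg 1: a=-5, c=M1/2=69/14, d=(M2−M1)/(6·2)=-51/56, b=Δ1−h1·(2M1+M2)/6=-40/7
seg 2: a=-4, c=M2/2=-15/28, d=(M3−M2)/(6·3)=5/84, b=Δ2−h2·(2M2+M3)/6=43/14
t_q=9/2 → seg 2, τ=3/2; S=-4+43/14·τ+-15/28·τ²+5/84·τ³=-89/224

  seg 0: a=4 b=-149/14 c=0 d=23/14
  seg 1: a=-5 b=-40/7 c=69/14 d=-51/56
  seg 2: a=-4 b=43/14 c=-15/28 d=5/84
S(9/2) = -89/224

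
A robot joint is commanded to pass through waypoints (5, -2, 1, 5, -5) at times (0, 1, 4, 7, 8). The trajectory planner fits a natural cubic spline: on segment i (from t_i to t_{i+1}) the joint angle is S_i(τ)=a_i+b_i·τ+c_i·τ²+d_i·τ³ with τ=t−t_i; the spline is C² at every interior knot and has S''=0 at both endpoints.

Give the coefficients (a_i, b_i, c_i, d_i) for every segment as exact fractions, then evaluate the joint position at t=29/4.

Δ: Δ0=-7, Δ1=1, Δ2=4/3, Δ3=-10
row 1: diag=8, rhs=48; c'=3/8, d'=6
row 2: denom=12−3·3/8=87/8; d'=(2−3·6)/(87/8)=-128/87
row 3: denom=8−3·8/29=208/29; d'=(-68−3·-128/87)/(208/29)=-461/52
back: M3=-461/52
back: M2=-128/87−8/29·-461/52=38/39
back: M1=6−3/8·38/39=293/52
M: M0=0, M1=293/52, M2=38/39, M3=-461/52, M4=0
seg 0: a=5, c=M0/2=0, d=(M1−M0)/(6·1)=293/312, b=Δ0−h0·(2M0+M1)/6=-2477/312
seg 1: a=-2, c=M1/2=293/104, d=(M2−M1)/(6·3)=-727/2808, b=Δ1−h1·(2M1+M2)/6=-799/156
seg 2: a=1, c=M2/2=19/39, d=(M3−M2)/(6·3)=-1535/2808, b=Δ2−h2·(2M2+M3)/6=115/24
seg 3: a=5, c=M3/2=-461/104, d=(M4−M3)/(6·1)=461/312, b=Δ3−h3·(2M3+M4)/6=-1099/156
t_q=29/4 → seg 3, τ=1/4; S=5+-1099/156·τ+-461/104·τ²+461/312·τ³=19867/6656

  seg 0: a=5 b=-2477/312 c=0 d=293/312
  seg 1: a=-2 b=-799/156 c=293/104 d=-727/2808
  seg 2: a=1 b=115/24 c=19/39 d=-1535/2808
  seg 3: a=5 b=-1099/156 c=-461/104 d=461/312
S(29/4) = 19867/6656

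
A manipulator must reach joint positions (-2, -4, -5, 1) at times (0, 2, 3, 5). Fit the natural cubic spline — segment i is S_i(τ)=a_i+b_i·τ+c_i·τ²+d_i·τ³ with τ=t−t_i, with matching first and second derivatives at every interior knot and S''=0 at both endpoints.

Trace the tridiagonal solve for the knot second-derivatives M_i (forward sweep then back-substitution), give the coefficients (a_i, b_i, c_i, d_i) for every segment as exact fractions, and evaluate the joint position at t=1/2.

Δ: Δ0=-1, Δ1=-1, Δ2=3
row 1: diag=6, rhs=0; c'=1/6, d'=0
row 2: denom=6−1·1/6=35/6; d'=(24−1·0)/(35/6)=144/35
back: M2=144/35
back: M1=0−1/6·144/35=-24/35
M: M0=0, M1=-24/35, M2=144/35, M3=0
seg 0: a=-2, c=M0/2=0, d=(M1−M0)/(6·2)=-2/35, b=Δ0−h0·(2M0+M1)/6=-27/35
seg 1: a=-4, c=M1/2=-12/35, d=(M2−M1)/(6·1)=4/5, b=Δ1−h1·(2M1+M2)/6=-51/35
seg 2: a=-5, c=M2/2=72/35, d=(M3−M2)/(6·2)=-12/35, b=Δ2−h2·(2M2+M3)/6=9/35
t_q=1/2 → seg 0, τ=1/2; S=-2+-27/35·τ+0·τ²+-2/35·τ³=-67/28

  seg 0: a=-2 b=-27/35 c=0 d=-2/35
  seg 1: a=-4 b=-51/35 c=-12/35 d=4/5
  seg 2: a=-5 b=9/35 c=72/35 d=-12/35
S(1/2) = -67/28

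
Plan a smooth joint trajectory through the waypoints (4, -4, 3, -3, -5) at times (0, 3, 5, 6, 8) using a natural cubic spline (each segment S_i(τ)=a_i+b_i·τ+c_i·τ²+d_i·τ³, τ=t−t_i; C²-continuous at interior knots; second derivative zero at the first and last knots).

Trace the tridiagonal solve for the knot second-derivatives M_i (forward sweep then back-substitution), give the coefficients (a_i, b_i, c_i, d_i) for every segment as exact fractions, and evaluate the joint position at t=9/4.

  seg 0: a=4 b=-11333/1956 c=0 d=2039/5868
  seg 1: a=-4 b=3509/978 c=2039/652 d=-6203/3912
  seg 2: a=3 b=-1433/489 c=-1041/163 d=1622/489
  seg 3: a=-3 b=-2813/489 c=581/163 d=-581/978
S(9/4) = -211913/41728

Δ: Δ0=-8/3, Δ1=7/2, Δ2=-6, Δ3=-1
row 1: diag=10, rhs=37; c'=1/5, d'=37/10
row 2: denom=6−2·1/5=28/5; d'=(-57−2·37/10)/(28/5)=-23/2
row 3: denom=6−1·5/28=163/28; d'=(30−1·-23/2)/(163/28)=1162/163
back: M3=1162/163
back: M2=-23/2−5/28·1162/163=-2082/163
back: M1=37/10−1/5·-2082/163=2039/326
M: M0=0, M1=2039/326, M2=-2082/163, M3=1162/163, M4=0
seg 0: a=4, c=M0/2=0, d=(M1−M0)/(6·3)=2039/5868, b=Δ0−h0·(2M0+M1)/6=-11333/1956
seg 1: a=-4, c=M1/2=2039/652, d=(M2−M1)/(6·2)=-6203/3912, b=Δ1−h1·(2M1+M2)/6=3509/978
seg 2: a=3, c=M2/2=-1041/163, d=(M3−M2)/(6·1)=1622/489, b=Δ2−h2·(2M2+M3)/6=-1433/489
seg 3: a=-3, c=M3/2=581/163, d=(M4−M3)/(6·2)=-581/978, b=Δ3−h3·(2M3+M4)/6=-2813/489
t_q=9/4 → seg 0, τ=9/4; S=4+-11333/1956·τ+0·τ²+2039/5868·τ³=-211913/41728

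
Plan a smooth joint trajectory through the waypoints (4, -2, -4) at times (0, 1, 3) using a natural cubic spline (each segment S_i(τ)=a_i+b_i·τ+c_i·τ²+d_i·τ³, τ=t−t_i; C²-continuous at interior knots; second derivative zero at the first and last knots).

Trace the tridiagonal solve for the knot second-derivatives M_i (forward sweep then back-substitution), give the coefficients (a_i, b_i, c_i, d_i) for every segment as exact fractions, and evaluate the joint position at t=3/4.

Δ: Δ0=-6, Δ1=-1
row 1: diag=6, rhs=30; c'=1/3, d'=5
back: M1=5
M: M0=0, M1=5, M2=0
seg 0: a=4, c=M0/2=0, d=(M1−M0)/(6·1)=5/6, b=Δ0−h0·(2M0+M1)/6=-41/6
seg 1: a=-2, c=M1/2=5/2, d=(M2−M1)/(6·2)=-5/12, b=Δ1−h1·(2M1+M2)/6=-13/3
t_q=3/4 → seg 0, τ=3/4; S=4+-41/6·τ+0·τ²+5/6·τ³=-99/128

  seg 0: a=4 b=-41/6 c=0 d=5/6
  seg 1: a=-2 b=-13/3 c=5/2 d=-5/12
S(3/4) = -99/128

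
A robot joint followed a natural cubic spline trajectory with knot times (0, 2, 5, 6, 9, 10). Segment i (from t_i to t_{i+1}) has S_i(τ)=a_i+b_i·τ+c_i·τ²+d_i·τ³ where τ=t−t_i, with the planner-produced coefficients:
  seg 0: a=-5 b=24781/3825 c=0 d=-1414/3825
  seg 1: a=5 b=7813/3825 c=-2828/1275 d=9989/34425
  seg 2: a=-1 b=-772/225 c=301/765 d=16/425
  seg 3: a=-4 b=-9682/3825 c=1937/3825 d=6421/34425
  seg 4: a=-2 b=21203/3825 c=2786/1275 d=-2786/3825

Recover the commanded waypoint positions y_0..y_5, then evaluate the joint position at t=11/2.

y_0 = S_0(0) = a_0 = -5
y_1 = S_1(0) = a_1 = 5
y_2 = S_2(0) = a_2 = -1
y_3 = S_3(0) = a_3 = -4
y_4 = S_4(0) = a_4 = -2
y_5 = S_4(1) = 5
t_q=11/2 is in segment 2 (τ=1/2); S_2(τ)=-39971/15300

y_0=-5 y_1=5 y_2=-1 y_3=-4 y_4=-2 y_5=5
S(11/2) = -39971/15300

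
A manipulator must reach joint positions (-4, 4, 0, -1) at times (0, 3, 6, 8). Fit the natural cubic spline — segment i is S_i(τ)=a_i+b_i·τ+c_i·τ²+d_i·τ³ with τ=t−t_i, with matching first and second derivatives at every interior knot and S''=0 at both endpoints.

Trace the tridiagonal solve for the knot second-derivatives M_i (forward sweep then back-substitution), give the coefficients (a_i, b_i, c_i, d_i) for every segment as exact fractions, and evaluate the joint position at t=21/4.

  seg 0: a=-4 b=847/222 c=0 d=-85/666
  seg 1: a=4 b=41/111 c=-85/74 d=43/222
  seg 2: a=0 b=-287/222 c=22/37 d=-11/111
S(21/4) = 5789/4736

Δ: Δ0=8/3, Δ1=-4/3, Δ2=-1/2
row 1: diag=12, rhs=-24; c'=1/4, d'=-2
row 2: denom=10−3·1/4=37/4; d'=(5−3·-2)/(37/4)=44/37
back: M2=44/37
back: M1=-2−1/4·44/37=-85/37
M: M0=0, M1=-85/37, M2=44/37, M3=0
seg 0: a=-4, c=M0/2=0, d=(M1−M0)/(6·3)=-85/666, b=Δ0−h0·(2M0+M1)/6=847/222
seg 1: a=4, c=M1/2=-85/74, d=(M2−M1)/(6·3)=43/222, b=Δ1−h1·(2M1+M2)/6=41/111
seg 2: a=0, c=M2/2=22/37, d=(M3−M2)/(6·2)=-11/111, b=Δ2−h2·(2M2+M3)/6=-287/222
t_q=21/4 → seg 1, τ=9/4; S=4+41/111·τ+-85/74·τ²+43/222·τ³=5789/4736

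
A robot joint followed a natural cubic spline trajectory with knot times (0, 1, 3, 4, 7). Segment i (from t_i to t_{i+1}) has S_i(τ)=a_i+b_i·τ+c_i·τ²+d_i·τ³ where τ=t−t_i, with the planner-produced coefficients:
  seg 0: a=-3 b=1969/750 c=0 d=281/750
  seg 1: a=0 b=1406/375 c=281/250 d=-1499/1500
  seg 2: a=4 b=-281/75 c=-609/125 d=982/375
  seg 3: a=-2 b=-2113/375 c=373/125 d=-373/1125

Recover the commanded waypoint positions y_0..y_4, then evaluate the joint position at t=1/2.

y_0=-3 y_1=0 y_2=4 y_3=-2 y_4=-1
S(1/2) = -3281/2000

y_0 = S_0(0) = a_0 = -3
y_1 = S_1(0) = a_1 = 0
y_2 = S_2(0) = a_2 = 4
y_3 = S_3(0) = a_3 = -2
y_4 = S_3(3) = -1
t_q=1/2 is in segment 0 (τ=1/2); S_0(τ)=-3281/2000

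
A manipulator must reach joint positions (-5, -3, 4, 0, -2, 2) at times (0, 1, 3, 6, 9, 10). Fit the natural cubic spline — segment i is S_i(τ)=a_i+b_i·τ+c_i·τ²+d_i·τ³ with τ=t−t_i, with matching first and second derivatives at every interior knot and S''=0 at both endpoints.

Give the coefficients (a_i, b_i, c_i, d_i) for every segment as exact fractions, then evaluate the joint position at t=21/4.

Δ: Δ0=2, Δ1=7/2, Δ2=-4/3, Δ3=-2/3, Δ4=4
row 1: diag=6, rhs=9; c'=1/3, d'=3/2
row 2: denom=10−2·1/3=28/3; d'=(-29−2·3/2)/(28/3)=-24/7
row 3: denom=12−3·9/28=309/28; d'=(4−3·-24/7)/(309/28)=400/309
row 4: denom=8−3·28/103=740/103; d'=(28−3·400/309)/(740/103)=621/185
back: M4=621/185
back: M3=400/309−28/103·621/185=212/555
back: M2=-24/7−9/28·212/555=-657/185
back: M1=3/2−1/3·-657/185=993/370
M: M0=0, M1=993/370, M2=-657/185, M3=212/555, M4=621/185, M5=0
seg 0: a=-5, c=M0/2=0, d=(M1−M0)/(6·1)=331/740, b=Δ0−h0·(2M0+M1)/6=1149/740
seg 1: a=-3, c=M1/2=993/740, d=(M2−M1)/(6·2)=-769/1480, b=Δ1−h1·(2M1+M2)/6=1071/370
seg 2: a=4, c=M2/2=-657/370, d=(M3−M2)/(6·3)=59/270, b=Δ2−h2·(2M2+M3)/6=75/37
seg 3: a=0, c=M3/2=106/555, d=(M4−M3)/(6·3)=1651/9990, b=Δ3−h3·(2M3+M4)/6=-1009/370
seg 4: a=-2, c=M4/2=621/370, d=(M5−M4)/(6·1)=-207/370, b=Δ4−h4·(2M4+M5)/6=533/185
t_q=21/4 → seg 2, τ=9/4; S=4+75/37·τ+-657/370·τ²+59/270·τ³=48793/23680

  seg 0: a=-5 b=1149/740 c=0 d=331/740
  seg 1: a=-3 b=1071/370 c=993/740 d=-769/1480
  seg 2: a=4 b=75/37 c=-657/370 d=59/270
  seg 3: a=0 b=-1009/370 c=106/555 d=1651/9990
  seg 4: a=-2 b=533/185 c=621/370 d=-207/370
S(21/4) = 48793/23680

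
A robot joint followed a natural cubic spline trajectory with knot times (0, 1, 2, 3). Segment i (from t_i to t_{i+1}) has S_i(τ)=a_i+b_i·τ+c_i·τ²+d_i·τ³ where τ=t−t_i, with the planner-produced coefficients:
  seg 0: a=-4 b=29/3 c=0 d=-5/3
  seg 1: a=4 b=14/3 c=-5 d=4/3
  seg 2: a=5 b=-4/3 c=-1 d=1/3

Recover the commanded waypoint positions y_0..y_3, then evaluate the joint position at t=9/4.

y_0 = S_0(0) = a_0 = -4
y_1 = S_1(0) = a_1 = 4
y_2 = S_2(0) = a_2 = 5
y_3 = S_2(1) = 3
t_q=9/4 is in segment 2 (τ=1/4); S_2(τ)=295/64

y_0=-4 y_1=4 y_2=5 y_3=3
S(9/4) = 295/64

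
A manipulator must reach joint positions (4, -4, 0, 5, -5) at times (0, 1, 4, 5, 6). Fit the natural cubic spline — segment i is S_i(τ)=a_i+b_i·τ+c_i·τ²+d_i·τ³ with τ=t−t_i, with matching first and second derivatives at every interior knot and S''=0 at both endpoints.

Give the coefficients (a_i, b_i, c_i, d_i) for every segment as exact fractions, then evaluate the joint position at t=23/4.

Δ: Δ0=-8, Δ1=4/3, Δ2=5, Δ3=-10
row 1: diag=8, rhs=56; c'=3/8, d'=7
row 2: denom=8−3·3/8=55/8; d'=(22−3·7)/(55/8)=8/55
row 3: denom=4−1·8/55=212/55; d'=(-90−1·8/55)/(212/55)=-2479/106
back: M3=-2479/106
back: M2=8/55−8/55·-2479/106=188/53
back: M1=7−3/8·188/53=601/106
M: M0=0, M1=601/106, M2=188/53, M3=-2479/106, M4=0
seg 0: a=4, c=M0/2=0, d=(M1−M0)/(6·1)=601/636, b=Δ0−h0·(2M0+M1)/6=-5689/636
seg 1: a=-4, c=M1/2=601/212, d=(M2−M1)/(6·3)=-25/212, b=Δ1−h1·(2M1+M2)/6=-1943/318
seg 2: a=0, c=M2/2=94/53, d=(M3−M2)/(6·1)=-2855/636, b=Δ2−h2·(2M2+M3)/6=4907/636
seg 3: a=5, c=M3/2=-2479/212, d=(M4−M3)/(6·1)=2479/636, b=Δ3−h3·(2M3+M4)/6=-701/318
t_q=23/4 → seg 3, τ=3/4; S=5+-701/318·τ+-2479/212·τ²+2479/636·τ³=-21525/13568

  seg 0: a=4 b=-5689/636 c=0 d=601/636
  seg 1: a=-4 b=-1943/318 c=601/212 d=-25/212
  seg 2: a=0 b=4907/636 c=94/53 d=-2855/636
  seg 3: a=5 b=-701/318 c=-2479/212 d=2479/636
S(23/4) = -21525/13568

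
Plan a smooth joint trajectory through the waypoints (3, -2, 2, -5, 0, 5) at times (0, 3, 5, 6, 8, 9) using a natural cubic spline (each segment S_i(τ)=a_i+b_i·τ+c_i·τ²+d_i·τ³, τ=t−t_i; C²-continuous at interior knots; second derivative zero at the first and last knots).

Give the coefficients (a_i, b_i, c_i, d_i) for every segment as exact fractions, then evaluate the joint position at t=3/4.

Δ: Δ0=-5/3, Δ1=2, Δ2=-7, Δ3=5/2, Δ4=5
row 1: diag=10, rhs=22; c'=1/5, d'=11/5
row 2: denom=6−2·1/5=28/5; d'=(-54−2·11/5)/(28/5)=-73/7
row 3: denom=6−1·5/28=163/28; d'=(57−1·-73/7)/(163/28)=1888/163
row 4: denom=6−2·56/163=866/163; d'=(15−2·1888/163)/(866/163)=-1331/866
back: M4=-1331/866
back: M3=1888/163−56/163·-1331/866=5244/433
back: M2=-73/7−5/28·5244/433=-5452/433
back: M1=11/5−1/5·-5452/433=2043/433
M: M0=0, M1=2043/433, M2=-5452/433, M3=5244/433, M4=-1331/866, M5=0
seg 0: a=3, c=M0/2=0, d=(M1−M0)/(6·3)=227/866, b=Δ0−h0·(2M0+M1)/6=-10459/2598
seg 1: a=-2, c=M1/2=2043/866, d=(M2−M1)/(6·2)=-7495/5196, b=Δ1−h1·(2M1+M2)/6=3964/1299
seg 2: a=2, c=M2/2=-2726/433, d=(M3−M2)/(6·1)=5348/1299, b=Δ2−h2·(2M2+M3)/6=-6263/1299
seg 3: a=-5, c=M3/2=2622/433, d=(M4−M3)/(6·2)=-11819/10392, b=Δ3−h3·(2M3+M4)/6=-6575/1299
seg 4: a=0, c=M4/2=-1331/1732, d=(M5−M4)/(6·1)=1331/5196, b=Δ4−h4·(2M4+M5)/6=14321/2598
t_q=3/4 → seg 0, τ=3/4; S=3+-10459/2598·τ+0·τ²+227/866·τ³=5057/55424

  seg 0: a=3 b=-10459/2598 c=0 d=227/866
  seg 1: a=-2 b=3964/1299 c=2043/866 d=-7495/5196
  seg 2: a=2 b=-6263/1299 c=-2726/433 d=5348/1299
  seg 3: a=-5 b=-6575/1299 c=2622/433 d=-11819/10392
  seg 4: a=0 b=14321/2598 c=-1331/1732 d=1331/5196
S(3/4) = 5057/55424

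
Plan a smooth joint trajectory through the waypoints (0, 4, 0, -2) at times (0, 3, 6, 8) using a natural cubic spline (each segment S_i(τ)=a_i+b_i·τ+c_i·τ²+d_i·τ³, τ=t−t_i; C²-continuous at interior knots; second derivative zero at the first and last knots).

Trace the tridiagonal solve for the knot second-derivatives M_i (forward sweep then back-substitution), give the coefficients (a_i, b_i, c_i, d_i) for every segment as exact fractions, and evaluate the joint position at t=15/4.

  seg 0: a=0 b=77/37 c=0 d=-83/999
  seg 1: a=4 b=-6/37 c=-83/111 d=119/999
  seg 2: a=0 b=-53/37 c=12/37 d=-2/37
S(15/4) = 8307/2368

Δ: Δ0=4/3, Δ1=-4/3, Δ2=-1
row 1: diag=12, rhs=-16; c'=1/4, d'=-4/3
row 2: denom=10−3·1/4=37/4; d'=(2−3·-4/3)/(37/4)=24/37
back: M2=24/37
back: M1=-4/3−1/4·24/37=-166/111
M: M0=0, M1=-166/111, M2=24/37, M3=0
seg 0: a=0, c=M0/2=0, d=(M1−M0)/(6·3)=-83/999, b=Δ0−h0·(2M0+M1)/6=77/37
seg 1: a=4, c=M1/2=-83/111, d=(M2−M1)/(6·3)=119/999, b=Δ1−h1·(2M1+M2)/6=-6/37
seg 2: a=0, c=M2/2=12/37, d=(M3−M2)/(6·2)=-2/37, b=Δ2−h2·(2M2+M3)/6=-53/37
t_q=15/4 → seg 1, τ=3/4; S=4+-6/37·τ+-83/111·τ²+119/999·τ³=8307/2368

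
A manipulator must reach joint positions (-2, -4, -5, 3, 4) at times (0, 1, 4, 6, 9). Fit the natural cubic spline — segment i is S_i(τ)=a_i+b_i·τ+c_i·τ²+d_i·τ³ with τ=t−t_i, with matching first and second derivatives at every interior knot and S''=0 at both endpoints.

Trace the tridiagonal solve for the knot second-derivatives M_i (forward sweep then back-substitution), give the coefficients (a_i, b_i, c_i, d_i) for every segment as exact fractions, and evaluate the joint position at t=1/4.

  seg 0: a=-2 b=-682/339 c=0 d=4/339
  seg 1: a=-4 b=-670/339 c=4/113 d=521/3051
  seg 2: a=-5 b=965/339 c=533/339 d=-225/452
  seg 3: a=3 b=1072/339 c=-959/678 d=959/6102
S(1/4) = -4525/1808

Δ: Δ0=-2, Δ1=-1/3, Δ2=4, Δ3=1/3
row 1: diag=8, rhs=10; c'=3/8, d'=5/4
row 2: denom=10−3·3/8=71/8; d'=(26−3·5/4)/(71/8)=178/71
row 3: denom=10−2·16/71=678/71; d'=(-22−2·178/71)/(678/71)=-959/339
back: M3=-959/339
back: M2=178/71−16/71·-959/339=1066/339
back: M1=5/4−3/8·1066/339=8/113
M: M0=0, M1=8/113, M2=1066/339, M3=-959/339, M4=0
seg 0: a=-2, c=M0/2=0, d=(M1−M0)/(6·1)=4/339, b=Δ0−h0·(2M0+M1)/6=-682/339
seg 1: a=-4, c=M1/2=4/113, d=(M2−M1)/(6·3)=521/3051, b=Δ1−h1·(2M1+M2)/6=-670/339
seg 2: a=-5, c=M2/2=533/339, d=(M3−M2)/(6·2)=-225/452, b=Δ2−h2·(2M2+M3)/6=965/339
seg 3: a=3, c=M3/2=-959/678, d=(M4−M3)/(6·3)=959/6102, b=Δ3−h3·(2M3+M4)/6=1072/339
t_q=1/4 → seg 0, τ=1/4; S=-2+-682/339·τ+0·τ²+4/339·τ³=-4525/1808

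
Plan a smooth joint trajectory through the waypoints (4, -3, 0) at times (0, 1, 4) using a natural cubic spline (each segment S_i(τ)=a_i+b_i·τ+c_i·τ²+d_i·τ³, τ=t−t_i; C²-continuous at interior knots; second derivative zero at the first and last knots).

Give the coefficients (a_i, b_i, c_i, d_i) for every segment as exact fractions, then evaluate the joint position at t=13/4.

Δ: Δ0=-7, Δ1=1
row 1: diag=8, rhs=48; c'=3/8, d'=6
back: M1=6
M: M0=0, M1=6, M2=0
seg 0: a=4, c=M0/2=0, d=(M1−M0)/(6·1)=1, b=Δ0−h0·(2M0+M1)/6=-8
seg 1: a=-3, c=M1/2=3, d=(M2−M1)/(6·3)=-1/3, b=Δ1−h1·(2M1+M2)/6=-5
t_q=13/4 → seg 1, τ=9/4; S=-3+-5·τ+3·τ²+-1/3·τ³=-183/64

  seg 0: a=4 b=-8 c=0 d=1
  seg 1: a=-3 b=-5 c=3 d=-1/3
S(13/4) = -183/64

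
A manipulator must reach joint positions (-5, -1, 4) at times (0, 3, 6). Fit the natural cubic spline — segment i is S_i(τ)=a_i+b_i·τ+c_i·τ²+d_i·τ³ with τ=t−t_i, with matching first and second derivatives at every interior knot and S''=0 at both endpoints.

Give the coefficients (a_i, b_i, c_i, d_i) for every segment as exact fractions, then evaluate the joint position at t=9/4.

  seg 0: a=-5 b=5/4 c=0 d=1/108
  seg 1: a=-1 b=3/2 c=1/12 d=-1/108
S(9/4) = -533/256

Δ: Δ0=4/3, Δ1=5/3
row 1: diag=12, rhs=2; c'=1/4, d'=1/6
back: M1=1/6
M: M0=0, M1=1/6, M2=0
seg 0: a=-5, c=M0/2=0, d=(M1−M0)/(6·3)=1/108, b=Δ0−h0·(2M0+M1)/6=5/4
seg 1: a=-1, c=M1/2=1/12, d=(M2−M1)/(6·3)=-1/108, b=Δ1−h1·(2M1+M2)/6=3/2
t_q=9/4 → seg 0, τ=9/4; S=-5+5/4·τ+0·τ²+1/108·τ³=-533/256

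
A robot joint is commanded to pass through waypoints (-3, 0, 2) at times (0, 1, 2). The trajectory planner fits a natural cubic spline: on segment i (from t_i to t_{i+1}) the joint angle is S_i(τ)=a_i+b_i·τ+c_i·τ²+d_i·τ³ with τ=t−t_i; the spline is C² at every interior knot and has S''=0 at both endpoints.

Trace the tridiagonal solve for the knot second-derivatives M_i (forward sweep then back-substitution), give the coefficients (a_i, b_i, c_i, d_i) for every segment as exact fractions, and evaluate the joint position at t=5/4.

  seg 0: a=-3 b=13/4 c=0 d=-1/4
  seg 1: a=0 b=5/2 c=-3/4 d=1/4
S(5/4) = 149/256

Δ: Δ0=3, Δ1=2
row 1: diag=4, rhs=-6; c'=1/4, d'=-3/2
back: M1=-3/2
M: M0=0, M1=-3/2, M2=0
seg 0: a=-3, c=M0/2=0, d=(M1−M0)/(6·1)=-1/4, b=Δ0−h0·(2M0+M1)/6=13/4
seg 1: a=0, c=M1/2=-3/4, d=(M2−M1)/(6·1)=1/4, b=Δ1−h1·(2M1+M2)/6=5/2
t_q=5/4 → seg 1, τ=1/4; S=0+5/2·τ+-3/4·τ²+1/4·τ³=149/256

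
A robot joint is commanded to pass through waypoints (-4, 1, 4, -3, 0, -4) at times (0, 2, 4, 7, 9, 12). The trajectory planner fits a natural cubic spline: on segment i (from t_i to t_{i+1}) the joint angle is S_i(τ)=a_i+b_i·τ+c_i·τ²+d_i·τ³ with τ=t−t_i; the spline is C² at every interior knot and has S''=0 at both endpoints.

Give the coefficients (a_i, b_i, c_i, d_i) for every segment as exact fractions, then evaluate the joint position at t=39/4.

  seg 0: a=-4 b=4045/1644 c=0 d=65/6576
  seg 1: a=1 b=1060/411 c=65/1096 d=-1969/6576
  seg 2: a=4 b=-1277/1644 c=-238/137 d=2003/4932
  seg 3: a=-3 b=-193/822 c=1051/548 d=-1727/3288
  seg 4: a=0 b=466/411 c=-169/137 d=169/1233
S(39/4) = 1879/8768

Δ: Δ0=5/2, Δ1=3/2, Δ2=-7/3, Δ3=3/2, Δ4=-4/3
row 1: diag=8, rhs=-6; c'=1/4, d'=-3/4
row 2: denom=10−2·1/4=19/2; d'=(-23−2·-3/4)/(19/2)=-43/19
row 3: denom=10−3·6/19=172/19; d'=(23−3·-43/19)/(172/19)=283/86
row 4: denom=10−2·19/86=411/43; d'=(-17−2·283/86)/(411/43)=-338/137
back: M4=-338/137
back: M3=283/86−19/86·-338/137=1051/274
back: M2=-43/19−6/19·1051/274=-476/137
back: M1=-3/4−1/4·-476/137=65/548
M: M0=0, M1=65/548, M2=-476/137, M3=1051/274, M4=-338/137, M5=0
seg 0: a=-4, c=M0/2=0, d=(M1−M0)/(6·2)=65/6576, b=Δ0−h0·(2M0+M1)/6=4045/1644
seg 1: a=1, c=M1/2=65/1096, d=(M2−M1)/(6·2)=-1969/6576, b=Δ1−h1·(2M1+M2)/6=1060/411
seg 2: a=4, c=M2/2=-238/137, d=(M3−M2)/(6·3)=2003/4932, b=Δ2−h2·(2M2+M3)/6=-1277/1644
seg 3: a=-3, c=M3/2=1051/548, d=(M4−M3)/(6·2)=-1727/3288, b=Δ3−h3·(2M3+M4)/6=-193/822
seg 4: a=0, c=M4/2=-169/137, d=(M5−M4)/(6·3)=169/1233, b=Δ4−h4·(2M4+M5)/6=466/411
t_q=39/4 → seg 4, τ=3/4; S=0+466/411·τ+-169/137·τ²+169/1233·τ³=1879/8768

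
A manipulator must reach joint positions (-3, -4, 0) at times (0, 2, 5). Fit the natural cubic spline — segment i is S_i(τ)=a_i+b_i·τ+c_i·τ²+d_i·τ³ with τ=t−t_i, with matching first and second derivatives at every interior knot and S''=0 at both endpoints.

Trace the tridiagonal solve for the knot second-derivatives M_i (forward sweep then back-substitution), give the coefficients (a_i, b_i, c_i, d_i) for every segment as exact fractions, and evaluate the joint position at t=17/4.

  seg 0: a=-3 b=-13/15 c=0 d=11/120
  seg 1: a=-4 b=7/30 c=11/20 d=-11/180
S(17/4) = -355/256

Δ: Δ0=-1/2, Δ1=4/3
row 1: diag=10, rhs=11; c'=3/10, d'=11/10
back: M1=11/10
M: M0=0, M1=11/10, M2=0
seg 0: a=-3, c=M0/2=0, d=(M1−M0)/(6·2)=11/120, b=Δ0−h0·(2M0+M1)/6=-13/15
seg 1: a=-4, c=M1/2=11/20, d=(M2−M1)/(6·3)=-11/180, b=Δ1−h1·(2M1+M2)/6=7/30
t_q=17/4 → seg 1, τ=9/4; S=-4+7/30·τ+11/20·τ²+-11/180·τ³=-355/256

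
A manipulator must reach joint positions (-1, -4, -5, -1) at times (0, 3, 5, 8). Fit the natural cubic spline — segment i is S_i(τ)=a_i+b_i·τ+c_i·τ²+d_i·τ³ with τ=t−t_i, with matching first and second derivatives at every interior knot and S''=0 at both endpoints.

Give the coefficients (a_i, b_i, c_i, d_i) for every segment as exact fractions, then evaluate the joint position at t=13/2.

  seg 0: a=-1 b=-25/24 c=0 d=1/216
  seg 1: a=-4 b=-11/12 c=1/24 d=1/12
  seg 2: a=-5 b=1/4 c=13/24 d=-13/216
S(13/2) = -231/64

Δ: Δ0=-1, Δ1=-1/2, Δ2=4/3
row 1: diag=10, rhs=3; c'=1/5, d'=3/10
row 2: denom=10−2·1/5=48/5; d'=(11−2·3/10)/(48/5)=13/12
back: M2=13/12
back: M1=3/10−1/5·13/12=1/12
M: M0=0, M1=1/12, M2=13/12, M3=0
seg 0: a=-1, c=M0/2=0, d=(M1−M0)/(6·3)=1/216, b=Δ0−h0·(2M0+M1)/6=-25/24
seg 1: a=-4, c=M1/2=1/24, d=(M2−M1)/(6·2)=1/12, b=Δ1−h1·(2M1+M2)/6=-11/12
seg 2: a=-5, c=M2/2=13/24, d=(M3−M2)/(6·3)=-13/216, b=Δ2−h2·(2M2+M3)/6=1/4
t_q=13/2 → seg 2, τ=3/2; S=-5+1/4·τ+13/24·τ²+-13/216·τ³=-231/64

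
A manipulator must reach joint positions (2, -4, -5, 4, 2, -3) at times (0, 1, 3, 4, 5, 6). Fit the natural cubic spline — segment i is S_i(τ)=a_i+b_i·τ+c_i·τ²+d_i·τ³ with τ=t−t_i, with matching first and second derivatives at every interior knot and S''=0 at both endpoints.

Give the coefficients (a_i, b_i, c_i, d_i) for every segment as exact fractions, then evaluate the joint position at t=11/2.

  seg 0: a=2 b=-1421/228 c=0 d=53/228
  seg 1: a=-4 b=-631/114 c=53/76 d=415/456
  seg 2: a=-5 b=466/57 c=117/19 d=-16/3
  seg 3: a=4 b=256/57 c=-187/19 d=191/57
  seg 4: a=2 b=-293/57 c=4/19 d=-4/57
S(11/2) = -10/19

Δ: Δ0=-6, Δ1=-1/2, Δ2=9, Δ3=-2, Δ4=-5
row 1: diag=6, rhs=33; c'=1/3, d'=11/2
row 2: denom=6−2·1/3=16/3; d'=(57−2·11/2)/(16/3)=69/8
row 3: denom=4−1·3/16=61/16; d'=(-66−1·69/8)/(61/16)=-1194/61
row 4: denom=4−1·16/61=228/61; d'=(-18−1·-1194/61)/(228/61)=8/19
back: M4=8/19
back: M3=-1194/61−16/61·8/19=-374/19
back: M2=69/8−3/16·-374/19=234/19
back: M1=11/2−1/3·234/19=53/38
M: M0=0, M1=53/38, M2=234/19, M3=-374/19, M4=8/19, M5=0
seg 0: a=2, c=M0/2=0, d=(M1−M0)/(6·1)=53/228, b=Δ0−h0·(2M0+M1)/6=-1421/228
seg 1: a=-4, c=M1/2=53/76, d=(M2−M1)/(6·2)=415/456, b=Δ1−h1·(2M1+M2)/6=-631/114
seg 2: a=-5, c=M2/2=117/19, d=(M3−M2)/(6·1)=-16/3, b=Δ2−h2·(2M2+M3)/6=466/57
seg 3: a=4, c=M3/2=-187/19, d=(M4−M3)/(6·1)=191/57, b=Δ3−h3·(2M3+M4)/6=256/57
seg 4: a=2, c=M4/2=4/19, d=(M5−M4)/(6·1)=-4/57, b=Δ4−h4·(2M4+M5)/6=-293/57
t_q=11/2 → seg 4, τ=1/2; S=2+-293/57·τ+4/19·τ²+-4/57·τ³=-10/19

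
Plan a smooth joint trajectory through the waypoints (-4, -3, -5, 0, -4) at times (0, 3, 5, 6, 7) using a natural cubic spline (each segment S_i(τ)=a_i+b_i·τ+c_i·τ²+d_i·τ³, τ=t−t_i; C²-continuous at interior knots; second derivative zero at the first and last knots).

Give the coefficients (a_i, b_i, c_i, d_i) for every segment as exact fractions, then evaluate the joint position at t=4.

Δ: Δ0=1/3, Δ1=-1, Δ2=5, Δ3=-4
row 1: diag=10, rhs=-8; c'=1/5, d'=-4/5
row 2: denom=6−2·1/5=28/5; d'=(36−2·-4/5)/(28/5)=47/7
row 3: denom=4−1·5/28=107/28; d'=(-54−1·47/7)/(107/28)=-1700/107
back: M3=-1700/107
back: M2=47/7−5/28·-1700/107=1022/107
back: M1=-4/5−1/5·1022/107=-290/107
M: M0=0, M1=-290/107, M2=1022/107, M3=-1700/107, M4=0
seg 0: a=-4, c=M0/2=0, d=(M1−M0)/(6·3)=-145/963, b=Δ0−h0·(2M0+M1)/6=542/321
seg 1: a=-3, c=M1/2=-145/107, d=(M2−M1)/(6·2)=328/321, b=Δ1−h1·(2M1+M2)/6=-763/321
seg 2: a=-5, c=M2/2=511/107, d=(M3−M2)/(6·1)=-1361/321, b=Δ2−h2·(2M2+M3)/6=1433/321
seg 3: a=0, c=M3/2=-850/107, d=(M4−M3)/(6·1)=850/321, b=Δ3−h3·(2M3+M4)/6=416/321
t_q=4 → seg 1, τ=1; S=-3+-763/321·τ+-145/107·τ²+328/321·τ³=-611/107

  seg 0: a=-4 b=542/321 c=0 d=-145/963
  seg 1: a=-3 b=-763/321 c=-145/107 d=328/321
  seg 2: a=-5 b=1433/321 c=511/107 d=-1361/321
  seg 3: a=0 b=416/321 c=-850/107 d=850/321
S(4) = -611/107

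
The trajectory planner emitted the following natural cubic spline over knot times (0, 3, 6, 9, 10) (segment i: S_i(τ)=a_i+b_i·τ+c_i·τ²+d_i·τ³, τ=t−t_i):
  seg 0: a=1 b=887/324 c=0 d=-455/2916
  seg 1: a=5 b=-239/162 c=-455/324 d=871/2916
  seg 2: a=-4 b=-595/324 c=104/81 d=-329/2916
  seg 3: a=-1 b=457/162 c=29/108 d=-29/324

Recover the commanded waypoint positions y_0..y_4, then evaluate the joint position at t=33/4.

y_0 = S_0(0) = a_0 = 1
y_1 = S_1(0) = a_1 = 5
y_2 = S_2(0) = a_2 = -4
y_3 = S_3(0) = a_3 = -1
y_4 = S_3(1) = 2
t_q=33/4 is in segment 2 (τ=9/4); S_2(τ)=-6721/2304

y_0=1 y_1=5 y_2=-4 y_3=-1 y_4=2
S(33/4) = -6721/2304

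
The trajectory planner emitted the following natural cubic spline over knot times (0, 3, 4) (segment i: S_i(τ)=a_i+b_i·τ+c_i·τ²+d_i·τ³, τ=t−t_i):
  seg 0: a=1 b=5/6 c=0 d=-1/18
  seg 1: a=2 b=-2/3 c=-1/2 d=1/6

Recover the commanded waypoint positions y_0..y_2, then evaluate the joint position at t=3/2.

y_0 = S_0(0) = a_0 = 1
y_1 = S_1(0) = a_1 = 2
y_2 = S_1(1) = 1
t_q=3/2 is in segment 0 (τ=3/2); S_0(τ)=33/16

y_0=1 y_1=2 y_2=1
S(3/2) = 33/16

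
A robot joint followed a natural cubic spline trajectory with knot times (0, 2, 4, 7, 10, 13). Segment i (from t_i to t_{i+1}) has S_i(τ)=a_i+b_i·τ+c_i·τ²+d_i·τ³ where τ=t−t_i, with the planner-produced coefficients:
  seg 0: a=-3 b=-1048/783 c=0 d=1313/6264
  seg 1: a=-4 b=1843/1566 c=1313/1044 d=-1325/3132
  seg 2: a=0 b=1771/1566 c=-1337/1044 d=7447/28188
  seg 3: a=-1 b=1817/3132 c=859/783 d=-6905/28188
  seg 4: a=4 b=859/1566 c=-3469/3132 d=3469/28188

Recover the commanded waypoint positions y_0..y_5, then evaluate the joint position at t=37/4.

y_0 = S_0(0) = a_0 = -3
y_1 = S_1(0) = a_1 = -4
y_2 = S_2(0) = a_2 = 0
y_3 = S_3(0) = a_3 = -1
y_4 = S_4(0) = a_4 = 4
y_5 = S_4(3) = -1
t_q=37/4 is in segment 3 (τ=9/4); S_3(τ)=68351/22272

y_0=-3 y_1=-4 y_2=0 y_3=-1 y_4=4 y_5=-1
S(37/4) = 68351/22272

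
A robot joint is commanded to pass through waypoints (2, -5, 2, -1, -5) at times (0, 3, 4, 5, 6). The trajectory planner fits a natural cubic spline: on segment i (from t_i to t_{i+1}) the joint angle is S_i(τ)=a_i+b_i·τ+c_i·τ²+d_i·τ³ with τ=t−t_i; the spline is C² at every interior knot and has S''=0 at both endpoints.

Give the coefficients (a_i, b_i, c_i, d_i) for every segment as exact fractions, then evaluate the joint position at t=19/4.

Δ: Δ0=-7/3, Δ1=7, Δ2=-3, Δ3=-4
row 1: diag=8, rhs=56; c'=1/8, d'=7
row 2: denom=4−1·1/8=31/8; d'=(-60−1·7)/(31/8)=-536/31
row 3: denom=4−1·8/31=116/31; d'=(-6−1·-536/31)/(116/31)=175/58
back: M3=175/58
back: M2=-536/31−8/31·175/58=-524/29
back: M1=7−1/8·-524/29=537/58
M: M0=0, M1=537/58, M2=-524/29, M3=175/58, M4=0
seg 0: a=2, c=M0/2=0, d=(M1−M0)/(6·3)=179/348, b=Δ0−h0·(2M0+M1)/6=-2423/348
seg 1: a=-5, c=M1/2=537/116, d=(M2−M1)/(6·1)=-1585/348, b=Δ1−h1·(2M1+M2)/6=1205/174
seg 2: a=2, c=M2/2=-262/29, d=(M3−M2)/(6·1)=1223/348, b=Δ2−h2·(2M2+M3)/6=877/348
seg 3: a=-1, c=M3/2=175/116, d=(M4−M3)/(6·1)=-175/348, b=Δ3−h3·(2M3+M4)/6=-871/174
t_q=19/4 → seg 2, τ=3/4; S=2+877/348·τ+-262/29·τ²+1223/348·τ³=2159/7424

  seg 0: a=2 b=-2423/348 c=0 d=179/348
  seg 1: a=-5 b=1205/174 c=537/116 d=-1585/348
  seg 2: a=2 b=877/348 c=-262/29 d=1223/348
  seg 3: a=-1 b=-871/174 c=175/116 d=-175/348
S(19/4) = 2159/7424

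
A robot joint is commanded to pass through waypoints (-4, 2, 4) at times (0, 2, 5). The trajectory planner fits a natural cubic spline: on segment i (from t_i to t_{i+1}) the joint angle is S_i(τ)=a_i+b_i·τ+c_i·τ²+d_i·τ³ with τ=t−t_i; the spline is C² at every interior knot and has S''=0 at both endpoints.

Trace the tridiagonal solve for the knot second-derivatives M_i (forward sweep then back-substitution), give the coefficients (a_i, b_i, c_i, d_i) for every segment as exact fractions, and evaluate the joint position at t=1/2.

  seg 0: a=-4 b=52/15 c=0 d=-7/60
  seg 1: a=2 b=31/15 c=-7/10 d=7/90
S(1/2) = -73/32

Δ: Δ0=3, Δ1=2/3
row 1: diag=10, rhs=-14; c'=3/10, d'=-7/5
back: M1=-7/5
M: M0=0, M1=-7/5, M2=0
seg 0: a=-4, c=M0/2=0, d=(M1−M0)/(6·2)=-7/60, b=Δ0−h0·(2M0+M1)/6=52/15
seg 1: a=2, c=M1/2=-7/10, d=(M2−M1)/(6·3)=7/90, b=Δ1−h1·(2M1+M2)/6=31/15
t_q=1/2 → seg 0, τ=1/2; S=-4+52/15·τ+0·τ²+-7/60·τ³=-73/32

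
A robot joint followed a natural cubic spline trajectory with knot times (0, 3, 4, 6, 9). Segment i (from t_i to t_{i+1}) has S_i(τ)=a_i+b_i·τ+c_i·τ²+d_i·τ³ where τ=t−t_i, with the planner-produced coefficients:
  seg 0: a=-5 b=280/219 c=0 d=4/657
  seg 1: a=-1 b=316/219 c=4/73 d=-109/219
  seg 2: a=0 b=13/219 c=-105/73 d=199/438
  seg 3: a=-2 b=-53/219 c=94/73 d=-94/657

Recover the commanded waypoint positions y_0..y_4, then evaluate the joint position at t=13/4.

y_0 = S_0(0) = a_0 = -5
y_1 = S_1(0) = a_1 = -1
y_2 = S_2(0) = a_2 = 0
y_3 = S_3(0) = a_3 = -2
y_4 = S_3(3) = 5
t_q=13/4 is in segment 1 (τ=1/4); S_1(τ)=-3007/4672

y_0=-5 y_1=-1 y_2=0 y_3=-2 y_4=5
S(13/4) = -3007/4672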